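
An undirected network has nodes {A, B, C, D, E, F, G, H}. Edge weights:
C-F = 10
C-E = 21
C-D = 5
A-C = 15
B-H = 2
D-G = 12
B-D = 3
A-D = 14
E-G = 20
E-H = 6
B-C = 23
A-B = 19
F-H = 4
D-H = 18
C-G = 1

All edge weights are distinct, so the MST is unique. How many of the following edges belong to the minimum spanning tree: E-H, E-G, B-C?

1

Kruskal's algorithm — process edges by increasing weight (ties by edge label):
C-G (1): add — endpoints in different components.
B-H (2): add — endpoints in different components.
B-D (3): add — endpoints in different components.
F-H (4): add — endpoints in different components.
C-D (5): add — endpoints in different components.
E-H (6): add — endpoints in different components.
C-F (10): skip — C and F already connected.
D-G (12): skip — D and G already connected.
A-D (14): add — endpoints in different components.
MST edge set: {C-G, B-H, B-D, F-H, C-D, E-H, A-D}.
Of the listed edges, {E-H} are in the MST → 1.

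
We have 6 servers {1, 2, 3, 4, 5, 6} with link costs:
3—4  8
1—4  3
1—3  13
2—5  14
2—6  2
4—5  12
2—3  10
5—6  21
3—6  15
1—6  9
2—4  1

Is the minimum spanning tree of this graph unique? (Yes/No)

Kruskal's algorithm — process edges by increasing weight (ties by edge label):
2—4 (1): add — endpoints in different components.
2—6 (2): add — endpoints in different components.
1—4 (3): add — endpoints in different components.
3—4 (8): add — endpoints in different components.
1—6 (9): skip — 1 and 6 already connected.
2—3 (10): skip — 2 and 3 already connected.
4—5 (12): add — endpoints in different components.
Every non-tree edge has weight strictly greater than the heaviest edge on the tree path between its endpoints, so the MST is unique.

Yes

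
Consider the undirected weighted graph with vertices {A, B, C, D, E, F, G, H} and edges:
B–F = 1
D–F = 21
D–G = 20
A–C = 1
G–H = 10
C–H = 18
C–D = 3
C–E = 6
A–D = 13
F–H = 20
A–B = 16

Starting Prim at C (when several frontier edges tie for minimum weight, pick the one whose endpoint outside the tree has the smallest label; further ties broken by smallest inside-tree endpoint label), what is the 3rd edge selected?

Grow the tree from C using Prim:
Step 1: cheapest edge leaving the tree is A–C (1); add A.
Step 2: cheapest edge leaving the tree is C–D (3); add D.
Step 3: cheapest edge leaving the tree is C–E (6); add E.
Step 4: cheapest edge leaving the tree is A–B (16); add B.
Step 5: cheapest edge leaving the tree is B–F (1); add F.
Step 6: cheapest edge leaving the tree is C–H (18); add H.
Step 7: cheapest edge leaving the tree is G–H (10); add G.
The 3rd edge added is C–E.

C-E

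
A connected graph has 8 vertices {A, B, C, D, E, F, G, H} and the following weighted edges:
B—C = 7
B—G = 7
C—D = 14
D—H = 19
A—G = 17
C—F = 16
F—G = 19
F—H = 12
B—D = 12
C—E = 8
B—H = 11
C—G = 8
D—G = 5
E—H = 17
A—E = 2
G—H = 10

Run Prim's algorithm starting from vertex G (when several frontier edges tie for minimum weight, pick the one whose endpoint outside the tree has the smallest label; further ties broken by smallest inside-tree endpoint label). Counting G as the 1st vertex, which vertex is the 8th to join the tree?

F

Prim, starting at G.
Step 1: cheapest edge leaving the tree is D—G (5); add D.
Step 2: cheapest edge leaving the tree is B—G (7); add B.
Step 3: cheapest edge leaving the tree is B—C (7); add C.
Step 4: cheapest edge leaving the tree is C—E (8); add E.
Step 5: cheapest edge leaving the tree is A—E (2); add A.
Step 6: cheapest edge leaving the tree is G—H (10); add H.
Step 7: cheapest edge leaving the tree is F—H (12); add F.
Vertex order: G, D, B, C, E, A, H, F. The 8th vertex is F.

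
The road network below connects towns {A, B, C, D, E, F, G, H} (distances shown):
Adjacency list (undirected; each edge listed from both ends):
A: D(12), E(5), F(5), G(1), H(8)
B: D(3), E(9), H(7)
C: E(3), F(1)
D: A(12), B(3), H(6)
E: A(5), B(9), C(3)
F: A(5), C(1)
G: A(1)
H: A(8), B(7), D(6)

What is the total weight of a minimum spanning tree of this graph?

Prim, starting at E.
Step 1: frontier [C-E 3, A-E 5, B-E 9] → take C-E (3); add C.
Step 2: frontier [C-F 1, A-E 5, B-E 9] → take C-F (1); add F.
Step 3: frontier [A-E 5, B-E 9, A-F 5] → take A-E (5); add A.
Step 4: frontier [A-G 1, A-H 8, A-D 12, B-E 9] → take A-G (1); add G.
Step 5: frontier [A-H 8, A-D 12, B-E 9] → take A-H (8); add H.
Step 6: frontier [A-D 12, B-E 9, D-H 6, B-H 7] → take D-H (6); add D.
Step 7: frontier [B-D 3, B-E 9, B-H 7] → take B-D (3); add B.
MST edges: C-E, C-F, A-E, A-G, A-H, D-H, B-D; total weight 3+1+5+1+8+6+3 = 27.

27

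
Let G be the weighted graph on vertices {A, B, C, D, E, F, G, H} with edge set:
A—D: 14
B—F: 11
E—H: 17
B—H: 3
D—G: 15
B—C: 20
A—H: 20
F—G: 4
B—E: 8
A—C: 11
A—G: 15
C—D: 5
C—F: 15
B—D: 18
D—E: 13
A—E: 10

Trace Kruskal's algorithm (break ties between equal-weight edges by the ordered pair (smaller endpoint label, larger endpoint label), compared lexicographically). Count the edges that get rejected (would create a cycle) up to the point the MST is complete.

0

Kruskal: consider edges lightest-first.
B—H (3): add — endpoints in different components.
F—G (4): add — endpoints in different components.
C—D (5): add — endpoints in different components.
B—E (8): add — endpoints in different components.
A—E (10): add — endpoints in different components.
A—C (11): add — endpoints in different components.
B—F (11): add — endpoints in different components.
Edges rejected before the tree was complete: 0.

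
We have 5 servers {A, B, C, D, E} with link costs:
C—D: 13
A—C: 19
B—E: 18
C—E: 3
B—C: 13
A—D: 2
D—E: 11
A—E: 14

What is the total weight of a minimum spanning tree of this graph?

Prim's algorithm from D:
Step 1: cheapest edge leaving the tree is A—D (2); add A.
Step 2: cheapest edge leaving the tree is D—E (11); add E.
Step 3: cheapest edge leaving the tree is C—E (3); add C.
Step 4: cheapest edge leaving the tree is B—C (13); add B.
MST edges: A—D, D—E, C—E, B—C; total weight 2+11+3+13 = 29.

29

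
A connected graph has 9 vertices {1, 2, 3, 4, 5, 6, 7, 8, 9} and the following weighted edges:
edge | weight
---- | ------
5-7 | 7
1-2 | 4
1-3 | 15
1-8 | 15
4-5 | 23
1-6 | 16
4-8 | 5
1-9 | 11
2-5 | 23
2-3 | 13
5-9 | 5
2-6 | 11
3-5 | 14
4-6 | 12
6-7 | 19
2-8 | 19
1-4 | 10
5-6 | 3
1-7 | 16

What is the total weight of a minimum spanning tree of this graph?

58

Prim's algorithm from 8:
Step 1: cheapest edge leaving the tree is 4-8 (5); add 4.
Step 2: cheapest edge leaving the tree is 1-4 (10); add 1.
Step 3: cheapest edge leaving the tree is 1-2 (4); add 2.
Step 4: cheapest edge leaving the tree is 2-6 (11); add 6.
Step 5: cheapest edge leaving the tree is 5-6 (3); add 5.
Step 6: cheapest edge leaving the tree is 5-9 (5); add 9.
Step 7: cheapest edge leaving the tree is 5-7 (7); add 7.
Step 8: cheapest edge leaving the tree is 2-3 (13); add 3.
MST edges: 4-8, 1-4, 1-2, 2-6, 5-6, 5-9, 5-7, 2-3; total weight 5+10+4+11+3+5+7+13 = 58.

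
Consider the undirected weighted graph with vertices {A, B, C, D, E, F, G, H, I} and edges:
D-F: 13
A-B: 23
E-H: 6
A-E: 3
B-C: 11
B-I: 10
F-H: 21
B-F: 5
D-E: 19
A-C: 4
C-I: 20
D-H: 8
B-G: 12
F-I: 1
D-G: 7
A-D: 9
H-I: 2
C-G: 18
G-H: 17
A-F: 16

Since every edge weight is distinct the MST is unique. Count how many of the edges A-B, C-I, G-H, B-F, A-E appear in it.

2

Sort edges by weight, then run Kruskal:
F-I (1): add — endpoints in different components.
H-I (2): add — endpoints in different components.
A-E (3): add — endpoints in different components.
A-C (4): add — endpoints in different components.
B-F (5): add — endpoints in different components.
E-H (6): add — endpoints in different components.
D-G (7): add — endpoints in different components.
D-H (8): add — endpoints in different components.
MST edge set: {F-I, H-I, A-E, A-C, B-F, E-H, D-G, D-H}.
Of the listed edges, {B-F, A-E} are in the MST → 2.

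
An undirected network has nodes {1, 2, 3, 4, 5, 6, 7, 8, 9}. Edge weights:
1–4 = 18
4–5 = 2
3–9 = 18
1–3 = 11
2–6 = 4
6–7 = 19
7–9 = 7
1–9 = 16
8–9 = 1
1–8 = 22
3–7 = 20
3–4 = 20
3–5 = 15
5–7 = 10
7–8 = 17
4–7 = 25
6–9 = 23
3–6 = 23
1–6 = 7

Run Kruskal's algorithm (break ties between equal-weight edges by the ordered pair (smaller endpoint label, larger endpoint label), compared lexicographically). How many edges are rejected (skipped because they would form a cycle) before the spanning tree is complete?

Kruskal: consider edges lightest-first.
8–9 (1): add — endpoints in different components.
4–5 (2): add — endpoints in different components.
2–6 (4): add — endpoints in different components.
1–6 (7): add — endpoints in different components.
7–9 (7): add — endpoints in different components.
5–7 (10): add — endpoints in different components.
1–3 (11): add — endpoints in different components.
3–5 (15): add — endpoints in different components.
Edges rejected before the tree was complete: 0.

0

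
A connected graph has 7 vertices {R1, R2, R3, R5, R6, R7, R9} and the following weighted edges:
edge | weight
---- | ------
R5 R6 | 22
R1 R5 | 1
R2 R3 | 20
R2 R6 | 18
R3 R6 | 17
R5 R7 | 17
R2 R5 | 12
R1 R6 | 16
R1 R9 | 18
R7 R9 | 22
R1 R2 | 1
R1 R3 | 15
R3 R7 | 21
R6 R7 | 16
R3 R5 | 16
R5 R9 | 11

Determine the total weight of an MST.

Grow the tree from R5 using Prim:
Step 1: cheapest edge leaving the tree is R1 R5 (1); add R1.
Step 2: cheapest edge leaving the tree is R1 R2 (1); add R2.
Step 3: cheapest edge leaving the tree is R5 R9 (11); add R9.
Step 4: cheapest edge leaving the tree is R1 R3 (15); add R3.
Step 5: cheapest edge leaving the tree is R1 R6 (16); add R6.
Step 6: cheapest edge leaving the tree is R6 R7 (16); add R7.
MST edges: R1 R5, R1 R2, R5 R9, R1 R3, R1 R6, R6 R7; total weight 1+1+11+15+16+16 = 60.

60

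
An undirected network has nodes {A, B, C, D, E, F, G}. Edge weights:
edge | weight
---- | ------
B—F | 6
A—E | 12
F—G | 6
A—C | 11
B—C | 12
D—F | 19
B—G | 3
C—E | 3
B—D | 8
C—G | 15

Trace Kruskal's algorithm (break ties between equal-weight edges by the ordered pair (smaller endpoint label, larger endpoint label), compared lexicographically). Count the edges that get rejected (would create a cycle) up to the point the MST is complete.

2

Kruskal's algorithm — process edges by increasing weight (ties by edge label):
B—G (3): add — endpoints in different components.
C—E (3): add — endpoints in different components.
B—F (6): add — endpoints in different components.
F—G (6): skip — F and G already connected.
B—D (8): add — endpoints in different components.
A—C (11): add — endpoints in different components.
A—E (12): skip — A and E already connected.
B—C (12): add — endpoints in different components.
Edges rejected before the tree was complete: 2.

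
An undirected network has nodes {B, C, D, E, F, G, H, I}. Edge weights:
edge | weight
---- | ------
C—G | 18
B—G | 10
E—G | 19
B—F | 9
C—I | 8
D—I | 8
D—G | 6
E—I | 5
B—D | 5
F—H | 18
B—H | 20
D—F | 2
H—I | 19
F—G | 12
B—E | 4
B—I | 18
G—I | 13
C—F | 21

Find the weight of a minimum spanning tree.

48

Kruskal: consider edges lightest-first.
D—F (2): add — endpoints in different components.
B—E (4): add — endpoints in different components.
B—D (5): add — endpoints in different components.
E—I (5): add — endpoints in different components.
D—G (6): add — endpoints in different components.
C—I (8): add — endpoints in different components.
D—I (8): skip — D and I already connected.
B—F (9): skip — B and F already connected.
B—G (10): skip — B and G already connected.
F—G (12): skip — F and G already connected.
G—I (13): skip — G and I already connected.
B—I (18): skip — B and I already connected.
C—G (18): skip — C and G already connected.
F—H (18): add — endpoints in different components.
MST edges: D—F, B—E, B—D, E—I, D—G, C—I, F—H; total weight 2+4+5+5+6+8+18 = 48.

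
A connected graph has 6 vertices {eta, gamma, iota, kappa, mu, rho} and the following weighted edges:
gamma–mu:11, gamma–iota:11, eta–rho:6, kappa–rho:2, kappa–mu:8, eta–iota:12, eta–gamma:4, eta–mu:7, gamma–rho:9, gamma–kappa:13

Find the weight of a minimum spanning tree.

30

Kruskal's algorithm — process edges by increasing weight (ties by edge label):
kappa–rho (2): add. Components now {kappa,rho} {iota} {mu} {gamma} {eta}
eta–gamma (4): add. Components now {kappa,rho} {iota} {mu} {eta,gamma}
eta–rho (6): add. Components now {eta,gamma,kappa,rho} {iota} {mu}
eta–mu (7): add. Components now {eta,gamma,kappa,mu,rho} {iota}
kappa–mu (8): skip — mu and kappa already connected.
gamma–rho (9): skip — rho and gamma already connected.
gamma–iota (11): add. Components now {eta,gamma,iota,kappa,mu,rho}
MST edges: kappa–rho, eta–gamma, eta–rho, eta–mu, gamma–iota; total weight 2+4+6+7+11 = 30.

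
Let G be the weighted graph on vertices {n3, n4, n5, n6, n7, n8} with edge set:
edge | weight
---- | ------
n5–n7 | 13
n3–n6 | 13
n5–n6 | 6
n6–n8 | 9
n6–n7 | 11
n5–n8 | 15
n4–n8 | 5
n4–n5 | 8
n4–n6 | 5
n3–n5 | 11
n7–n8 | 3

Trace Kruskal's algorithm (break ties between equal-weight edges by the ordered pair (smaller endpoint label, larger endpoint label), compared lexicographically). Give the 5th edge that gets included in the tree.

n3-n5

Kruskal's algorithm — process edges by increasing weight (ties by edge label):
n7–n8 (3): add — endpoints in different components.
n4–n6 (5): add — endpoints in different components.
n4–n8 (5): add — endpoints in different components.
n5–n6 (6): add — endpoints in different components.
n4–n5 (8): skip — n5 and n4 already connected.
n6–n8 (9): skip — n8 and n6 already connected.
n3–n5 (11): add — endpoints in different components.
The 5th edge added is n3–n5.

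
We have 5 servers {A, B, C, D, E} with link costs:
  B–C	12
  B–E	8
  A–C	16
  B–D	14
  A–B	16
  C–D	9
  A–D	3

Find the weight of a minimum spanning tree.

32

Kruskal's algorithm — process edges by increasing weight (ties by edge label):
A–D (3): add. Components now {A,D} {B} {C} {E}
B–E (8): add. Components now {A,D} {B,E} {C}
C–D (9): add. Components now {A,C,D} {B,E}
B–C (12): add. Components now {A,B,C,D,E}
MST edges: A–D, B–E, C–D, B–C; total weight 3+8+9+12 = 32.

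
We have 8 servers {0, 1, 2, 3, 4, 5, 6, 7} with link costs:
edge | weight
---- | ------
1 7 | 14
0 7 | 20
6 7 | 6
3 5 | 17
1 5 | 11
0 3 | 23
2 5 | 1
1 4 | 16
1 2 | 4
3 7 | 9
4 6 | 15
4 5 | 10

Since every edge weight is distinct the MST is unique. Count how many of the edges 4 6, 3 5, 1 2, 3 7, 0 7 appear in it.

Kruskal's algorithm — process edges by increasing weight (ties by edge label):
2 5 (1): add — endpoints in different components.
1 2 (4): add — endpoints in different components.
6 7 (6): add — endpoints in different components.
3 7 (9): add — endpoints in different components.
4 5 (10): add — endpoints in different components.
1 5 (11): skip — 1 and 5 already connected.
1 7 (14): add — endpoints in different components.
4 6 (15): skip — 4 and 6 already connected.
1 4 (16): skip — 1 and 4 already connected.
3 5 (17): skip — 3 and 5 already connected.
0 7 (20): add — endpoints in different components.
MST edge set: {2 5, 1 2, 6 7, 3 7, 4 5, 1 7, 0 7}.
Of the listed edges, {1 2, 3 7, 0 7} are in the MST → 3.

3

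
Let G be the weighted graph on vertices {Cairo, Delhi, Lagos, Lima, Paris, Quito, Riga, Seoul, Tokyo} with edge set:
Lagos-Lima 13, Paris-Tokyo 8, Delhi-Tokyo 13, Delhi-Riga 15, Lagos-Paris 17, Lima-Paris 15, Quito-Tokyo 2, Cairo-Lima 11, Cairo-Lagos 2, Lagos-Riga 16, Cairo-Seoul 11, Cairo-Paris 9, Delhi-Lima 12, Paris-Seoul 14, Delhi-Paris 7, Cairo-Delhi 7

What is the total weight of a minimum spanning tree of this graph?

63

Grow the tree from Cairo using Prim:
Step 1: cheapest edge leaving the tree is Cairo-Lagos (2); add Lagos.
Step 2: cheapest edge leaving the tree is Cairo-Delhi (7); add Delhi.
Step 3: cheapest edge leaving the tree is Delhi-Paris (7); add Paris.
Step 4: cheapest edge leaving the tree is Paris-Tokyo (8); add Tokyo.
Step 5: cheapest edge leaving the tree is Quito-Tokyo (2); add Quito.
Step 6: cheapest edge leaving the tree is Cairo-Lima (11); add Lima.
Step 7: cheapest edge leaving the tree is Cairo-Seoul (11); add Seoul.
Step 8: cheapest edge leaving the tree is Delhi-Riga (15); add Riga.
MST edges: Cairo-Lagos, Cairo-Delhi, Delhi-Paris, Paris-Tokyo, Quito-Tokyo, Cairo-Lima, Cairo-Seoul, Delhi-Riga; total weight 2+7+7+8+2+11+11+15 = 63.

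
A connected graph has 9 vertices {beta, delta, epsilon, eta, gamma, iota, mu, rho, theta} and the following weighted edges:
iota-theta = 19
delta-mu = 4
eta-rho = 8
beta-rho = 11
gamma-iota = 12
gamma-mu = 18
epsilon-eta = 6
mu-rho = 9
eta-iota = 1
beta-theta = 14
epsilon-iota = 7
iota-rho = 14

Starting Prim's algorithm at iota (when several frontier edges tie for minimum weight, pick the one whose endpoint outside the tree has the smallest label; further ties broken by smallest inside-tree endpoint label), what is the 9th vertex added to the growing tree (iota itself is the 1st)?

Grow the tree from iota using Prim:
Step 1: cheapest edge leaving the tree is eta-iota (1); add eta.
Step 2: cheapest edge leaving the tree is epsilon-eta (6); add epsilon.
Step 3: cheapest edge leaving the tree is eta-rho (8); add rho.
Step 4: cheapest edge leaving the tree is mu-rho (9); add mu.
Step 5: cheapest edge leaving the tree is delta-mu (4); add delta.
Step 6: cheapest edge leaving the tree is beta-rho (11); add beta.
Step 7: cheapest edge leaving the tree is gamma-iota (12); add gamma.
Step 8: cheapest edge leaving the tree is beta-theta (14); add theta.
Vertex order: iota, eta, epsilon, rho, mu, delta, beta, gamma, theta. The 9th vertex is theta.

theta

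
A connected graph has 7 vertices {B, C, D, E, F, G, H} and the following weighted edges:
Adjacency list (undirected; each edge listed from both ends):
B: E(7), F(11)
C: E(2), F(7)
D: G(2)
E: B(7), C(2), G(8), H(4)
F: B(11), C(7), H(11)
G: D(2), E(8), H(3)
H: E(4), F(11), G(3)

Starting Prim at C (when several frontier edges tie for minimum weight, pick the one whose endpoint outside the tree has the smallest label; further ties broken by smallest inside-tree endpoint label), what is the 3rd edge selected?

G-H

Prim's algorithm from C:
Step 1: cheapest edge leaving the tree is C–E (2); add E.
Step 2: cheapest edge leaving the tree is E–H (4); add H.
Step 3: cheapest edge leaving the tree is G–H (3); add G.
Step 4: cheapest edge leaving the tree is D–G (2); add D.
Step 5: cheapest edge leaving the tree is B–E (7); add B.
Step 6: cheapest edge leaving the tree is C–F (7); add F.
The 3rd edge added is G–H.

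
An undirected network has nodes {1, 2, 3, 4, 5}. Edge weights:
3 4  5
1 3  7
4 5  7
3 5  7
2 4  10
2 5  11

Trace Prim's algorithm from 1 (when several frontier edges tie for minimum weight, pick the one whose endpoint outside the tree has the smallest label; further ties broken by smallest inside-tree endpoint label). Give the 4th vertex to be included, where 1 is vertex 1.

5

Grow the tree from 1 using Prim:
Step 1: frontier [1 3 7] → take 1 3 (7); add 3.
Step 2: frontier [3 4 5, 3 5 7] → take 3 4 (5); add 4.
Step 3: frontier [3 5 7, 4 5 7, 2 4 10] → take 3 5 (7); add 5.
Step 4: frontier [2 4 10, 2 5 11] → take 2 4 (10); add 2.
Vertex order: 1, 3, 4, 5, 2. The 4th vertex is 5.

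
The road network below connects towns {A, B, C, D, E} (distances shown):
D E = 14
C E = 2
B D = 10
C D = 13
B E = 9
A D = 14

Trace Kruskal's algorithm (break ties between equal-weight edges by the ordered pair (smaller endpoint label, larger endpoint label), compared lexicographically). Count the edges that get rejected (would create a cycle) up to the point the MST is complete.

1

Sort edges by weight, then run Kruskal:
C E (2): add. Components now {A} {B} {C,E} {D}
B E (9): add. Components now {A} {B,C,E} {D}
B D (10): add. Components now {A} {B,C,D,E}
C D (13): skip — C and D already connected.
A D (14): add. Components now {A,B,C,D,E}
Edges rejected before the tree was complete: 1.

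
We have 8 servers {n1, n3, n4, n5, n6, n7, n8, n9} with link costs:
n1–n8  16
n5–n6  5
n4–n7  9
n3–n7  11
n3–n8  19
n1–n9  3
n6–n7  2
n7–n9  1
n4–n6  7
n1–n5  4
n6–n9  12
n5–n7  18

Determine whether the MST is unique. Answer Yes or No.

Yes

Kruskal: consider edges lightest-first.
n7–n9 (1): add — endpoints in different components.
n6–n7 (2): add — endpoints in different components.
n1–n9 (3): add — endpoints in different components.
n1–n5 (4): add — endpoints in different components.
n5–n6 (5): skip — n5 and n6 already connected.
n4–n6 (7): add — endpoints in different components.
n4–n7 (9): skip — n4 and n7 already connected.
n3–n7 (11): add — endpoints in different components.
n6–n9 (12): skip — n9 and n6 already connected.
n1–n8 (16): add — endpoints in different components.
Every non-tree edge has weight strictly greater than the heaviest edge on the tree path between its endpoints, so the MST is unique.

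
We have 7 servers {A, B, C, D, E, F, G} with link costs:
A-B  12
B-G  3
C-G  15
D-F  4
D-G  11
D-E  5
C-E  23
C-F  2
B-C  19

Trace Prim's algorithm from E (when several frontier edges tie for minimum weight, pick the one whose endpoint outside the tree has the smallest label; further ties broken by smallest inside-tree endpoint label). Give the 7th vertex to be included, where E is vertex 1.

A

Grow the tree from E using Prim:
Step 1: frontier [D-E 5, C-E 23] → take D-E (5); add D.
Step 2: frontier [D-F 4, D-G 11, C-E 23] → take D-F (4); add F.
Step 3: frontier [D-G 11, C-E 23, C-F 2] → take C-F (2); add C.
Step 4: frontier [C-G 15, B-C 19, D-G 11] → take D-G (11); add G.
Step 5: frontier [B-C 19, B-G 3] → take B-G (3); add B.
Step 6: frontier [A-B 12] → take A-B (12); add A.
Vertex order: E, D, F, C, G, B, A. The 7th vertex is A.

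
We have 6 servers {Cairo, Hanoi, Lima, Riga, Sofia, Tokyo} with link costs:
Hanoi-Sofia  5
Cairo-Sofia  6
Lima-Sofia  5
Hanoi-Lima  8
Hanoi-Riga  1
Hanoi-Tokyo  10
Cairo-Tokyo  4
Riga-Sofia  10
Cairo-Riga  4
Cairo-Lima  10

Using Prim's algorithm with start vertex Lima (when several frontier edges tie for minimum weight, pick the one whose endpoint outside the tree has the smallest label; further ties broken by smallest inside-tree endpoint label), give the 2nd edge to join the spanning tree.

Hanoi-Sofia

Prim's algorithm from Lima:
Step 1: frontier [Lima-Sofia 5, Hanoi-Lima 8, Cairo-Lima 10] → take Lima-Sofia (5); add Sofia.
Step 2: frontier [Hanoi-Lima 8, Cairo-Lima 10, Hanoi-Sofia 5, Cairo-Sofia 6, Riga-Sofia 10] → take Hanoi-Sofia (5); add Hanoi.
Step 3: frontier [Hanoi-Riga 1, Hanoi-Tokyo 10, Cairo-Lima 10, Cairo-Sofia 6, Riga-Sofia 10] → take Hanoi-Riga (1); add Riga.
Step 4: frontier [Hanoi-Tokyo 10, Cairo-Lima 10, Cairo-Riga 4, Cairo-Sofia 6] → take Cairo-Riga (4); add Cairo.
Step 5: frontier [Cairo-Tokyo 4, Hanoi-Tokyo 10] → take Cairo-Tokyo (4); add Tokyo.
The 2nd edge added is Hanoi-Sofia.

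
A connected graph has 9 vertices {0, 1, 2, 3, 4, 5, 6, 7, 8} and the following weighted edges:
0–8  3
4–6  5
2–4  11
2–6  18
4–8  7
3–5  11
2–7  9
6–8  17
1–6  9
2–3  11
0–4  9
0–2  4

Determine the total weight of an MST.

Prim's algorithm from 5:
Step 1: frontier [3–5 11] → take 3–5 (11); add 3.
Step 2: frontier [2–3 11] → take 2–3 (11); add 2.
Step 3: frontier [0–2 4, 2–7 9, 2–4 11, 2–6 18] → take 0–2 (4); add 0.
Step 4: frontier [0–8 3, 0–4 9, 2–7 9, 2–4 11, 2–6 18] → take 0–8 (3); add 8.
Step 5: frontier [0–4 9, 2–7 9, 2–4 11, 2–6 18, 4–8 7, 6–8 17] → take 4–8 (7); add 4.
Step 6: frontier [2–7 9, 2–6 18, 4–6 5, 6–8 17] → take 4–6 (5); add 6.
Step 7: frontier [2–7 9, 1–6 9] → take 1–6 (9); add 1.
Step 8: frontier [2–7 9] → take 2–7 (9); add 7.
MST edges: 3–5, 2–3, 0–2, 0–8, 4–8, 4–6, 1–6, 2–7; total weight 11+11+4+3+7+5+9+9 = 59.

59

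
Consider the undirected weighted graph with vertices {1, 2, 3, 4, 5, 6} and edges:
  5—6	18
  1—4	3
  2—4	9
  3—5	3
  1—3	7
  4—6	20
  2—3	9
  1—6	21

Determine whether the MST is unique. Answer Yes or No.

Sort edges by weight, then run Kruskal:
1—4 (3): add — endpoints in different components.
3—5 (3): add — endpoints in different components.
1—3 (7): add — endpoints in different components.
2—3 (9): add — endpoints in different components.
2—4 (9): skip — 2 and 4 already connected.
5—6 (18): add — endpoints in different components.
Non-tree edge 2—4 has weight 9, equal to the heaviest edge on its tree cycle — swapping gives another MST of the same weight. Not unique.

No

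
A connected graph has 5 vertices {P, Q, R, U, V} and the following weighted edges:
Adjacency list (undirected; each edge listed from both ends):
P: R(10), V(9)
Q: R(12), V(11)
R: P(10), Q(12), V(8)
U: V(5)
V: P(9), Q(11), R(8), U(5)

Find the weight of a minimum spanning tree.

Kruskal: consider edges lightest-first.
U–V (5): add — endpoints in different components.
R–V (8): add — endpoints in different components.
P–V (9): add — endpoints in different components.
P–R (10): skip — R and P already connected.
Q–V (11): add — endpoints in different components.
MST edges: U–V, R–V, P–V, Q–V; total weight 5+8+9+11 = 33.

33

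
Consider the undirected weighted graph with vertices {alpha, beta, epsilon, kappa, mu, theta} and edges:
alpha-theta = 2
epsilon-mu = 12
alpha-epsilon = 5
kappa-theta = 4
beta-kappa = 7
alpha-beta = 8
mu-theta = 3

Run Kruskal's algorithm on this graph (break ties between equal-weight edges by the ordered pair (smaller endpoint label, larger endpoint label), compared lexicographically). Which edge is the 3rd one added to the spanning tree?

Kruskal's algorithm — process edges by increasing weight (ties by edge label):
alpha-theta (2): add — endpoints in different components.
mu-theta (3): add — endpoints in different components.
kappa-theta (4): add — endpoints in different components.
alpha-epsilon (5): add — endpoints in different components.
beta-kappa (7): add — endpoints in different components.
The 3rd edge added is kappa-theta.

kappa-theta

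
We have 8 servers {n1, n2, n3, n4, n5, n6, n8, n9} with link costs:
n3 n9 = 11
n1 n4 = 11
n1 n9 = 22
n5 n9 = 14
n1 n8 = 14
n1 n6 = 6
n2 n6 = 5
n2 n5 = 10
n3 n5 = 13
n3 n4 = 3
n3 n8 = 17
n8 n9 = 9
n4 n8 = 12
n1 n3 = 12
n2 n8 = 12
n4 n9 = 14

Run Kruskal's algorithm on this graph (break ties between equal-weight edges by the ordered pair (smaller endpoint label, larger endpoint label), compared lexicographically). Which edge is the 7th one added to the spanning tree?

n3-n9

Kruskal's algorithm — process edges by increasing weight (ties by edge label):
n3 n4 (3): add — endpoints in different components.
n2 n6 (5): add — endpoints in different components.
n1 n6 (6): add — endpoints in different components.
n8 n9 (9): add — endpoints in different components.
n2 n5 (10): add — endpoints in different components.
n1 n4 (11): add — endpoints in different components.
n3 n9 (11): add — endpoints in different components.
The 7th edge added is n3 n9.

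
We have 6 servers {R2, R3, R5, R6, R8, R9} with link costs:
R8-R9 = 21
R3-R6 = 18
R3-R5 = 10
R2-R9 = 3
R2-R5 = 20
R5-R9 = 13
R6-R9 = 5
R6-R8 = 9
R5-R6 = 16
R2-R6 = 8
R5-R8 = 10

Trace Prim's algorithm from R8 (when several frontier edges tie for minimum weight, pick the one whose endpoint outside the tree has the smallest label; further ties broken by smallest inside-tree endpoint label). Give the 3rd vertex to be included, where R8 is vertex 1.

Prim's algorithm from R8:
Step 1: frontier [R6-R8 9, R5-R8 10, R8-R9 21] → take R6-R8 (9); add R6.
Step 2: frontier [R6-R9 5, R2-R6 8, R5-R6 16, R3-R6 18, R5-R8 10, R8-R9 21] → take R6-R9 (5); add R9.
Step 3: frontier [R2-R6 8, R5-R6 16, R3-R6 18, R5-R8 10, R2-R9 3, R5-R9 13] → take R2-R9 (3); add R2.
Step 4: frontier [R2-R5 20, R5-R6 16, R3-R6 18, R5-R8 10, R5-R9 13] → take R5-R8 (10); add R5.
Step 5: frontier [R3-R5 10, R3-R6 18] → take R3-R5 (10); add R3.
Vertex order: R8, R6, R9, R2, R5, R3. The 3rd vertex is R9.

R9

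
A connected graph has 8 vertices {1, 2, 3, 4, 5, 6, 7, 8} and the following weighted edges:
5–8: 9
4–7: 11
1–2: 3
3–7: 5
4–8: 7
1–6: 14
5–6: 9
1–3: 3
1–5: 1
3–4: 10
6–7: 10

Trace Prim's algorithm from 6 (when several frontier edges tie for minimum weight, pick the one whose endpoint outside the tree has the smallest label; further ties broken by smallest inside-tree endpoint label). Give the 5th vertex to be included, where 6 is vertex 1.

3

Prim, starting at 6.
Step 1: frontier [5–6 9, 6–7 10, 1–6 14] → take 5–6 (9); add 5.
Step 2: frontier [1–5 1, 5–8 9, 6–7 10, 1–6 14] → take 1–5 (1); add 1.
Step 3: frontier [1–2 3, 1–3 3, 5–8 9, 6–7 10] → take 1–2 (3); add 2.
Step 4: frontier [1–3 3, 5–8 9, 6–7 10] → take 1–3 (3); add 3.
Step 5: frontier [3–7 5, 3–4 10, 5–8 9, 6–7 10] → take 3–7 (5); add 7.
Step 6: frontier [3–4 10, 5–8 9, 4–7 11] → take 5–8 (9); add 8.
Step 7: frontier [3–4 10, 4–7 11, 4–8 7] → take 4–8 (7); add 4.
Vertex order: 6, 5, 1, 2, 3, 7, 8, 4. The 5th vertex is 3.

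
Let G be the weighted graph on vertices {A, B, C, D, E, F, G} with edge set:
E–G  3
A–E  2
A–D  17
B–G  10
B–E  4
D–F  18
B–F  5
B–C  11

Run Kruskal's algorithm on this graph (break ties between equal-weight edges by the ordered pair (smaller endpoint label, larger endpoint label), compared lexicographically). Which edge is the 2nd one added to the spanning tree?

E-G

Sort edges by weight, then run Kruskal:
A–E (2): add — endpoints in different components.
E–G (3): add — endpoints in different components.
B–E (4): add — endpoints in different components.
B–F (5): add — endpoints in different components.
B–G (10): skip — B and G already connected.
B–C (11): add — endpoints in different components.
A–D (17): add — endpoints in different components.
The 2nd edge added is E–G.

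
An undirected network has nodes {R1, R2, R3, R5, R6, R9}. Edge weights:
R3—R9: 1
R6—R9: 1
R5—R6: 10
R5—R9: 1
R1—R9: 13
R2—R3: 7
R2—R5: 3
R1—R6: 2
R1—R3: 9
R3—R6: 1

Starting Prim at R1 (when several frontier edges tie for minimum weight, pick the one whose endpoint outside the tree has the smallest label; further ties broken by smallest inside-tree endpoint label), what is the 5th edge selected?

Grow the tree from R1 using Prim:
Step 1: frontier [R1—R6 2, R1—R3 9, R1—R9 13] → take R1—R6 (2); add R6.
Step 2: frontier [R1—R3 9, R1—R9 13, R3—R6 1, R6—R9 1, R5—R6 10] → take R3—R6 (1); add R3.
Step 3: frontier [R1—R9 13, R3—R9 1, R2—R3 7, R6—R9 1, R5—R6 10] → take R3—R9 (1); add R9.
Step 4: frontier [R2—R3 7, R5—R6 10, R5—R9 1] → take R5—R9 (1); add R5.
Step 5: frontier [R2—R3 7, R2—R5 3] → take R2—R5 (3); add R2.
The 5th edge added is R2—R5.

R2-R5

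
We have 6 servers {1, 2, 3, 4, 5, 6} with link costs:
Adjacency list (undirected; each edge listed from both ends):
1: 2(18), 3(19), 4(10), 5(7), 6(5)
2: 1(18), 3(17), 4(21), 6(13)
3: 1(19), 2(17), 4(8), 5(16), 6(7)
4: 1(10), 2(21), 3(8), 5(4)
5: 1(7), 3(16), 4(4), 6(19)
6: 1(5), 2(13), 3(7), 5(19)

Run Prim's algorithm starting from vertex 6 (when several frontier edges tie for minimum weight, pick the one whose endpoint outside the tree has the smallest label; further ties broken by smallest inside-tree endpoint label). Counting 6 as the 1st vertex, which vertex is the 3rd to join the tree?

3

Prim, starting at 6.
Step 1: cheapest edge leaving the tree is 1—6 (5); add 1.
Step 2: cheapest edge leaving the tree is 3—6 (7); add 3.
Step 3: cheapest edge leaving the tree is 1—5 (7); add 5.
Step 4: cheapest edge leaving the tree is 4—5 (4); add 4.
Step 5: cheapest edge leaving the tree is 2—6 (13); add 2.
Vertex order: 6, 1, 3, 5, 4, 2. The 3rd vertex is 3.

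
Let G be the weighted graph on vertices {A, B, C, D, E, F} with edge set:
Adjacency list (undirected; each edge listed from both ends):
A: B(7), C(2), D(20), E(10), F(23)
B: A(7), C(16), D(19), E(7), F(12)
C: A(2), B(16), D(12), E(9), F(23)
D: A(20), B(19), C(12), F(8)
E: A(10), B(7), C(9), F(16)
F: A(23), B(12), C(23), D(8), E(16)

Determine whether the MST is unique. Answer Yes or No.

No

Kruskal: consider edges lightest-first.
A–C (2): add. Components now {A,C} {B} {D} {E} {F}
A–B (7): add. Components now {A,B,C} {D} {E} {F}
B–E (7): add. Components now {A,B,C,E} {D} {F}
D–F (8): add. Components now {A,B,C,E} {D,F}
C–E (9): skip — C and E already connected.
A–E (10): skip — A and E already connected.
B–F (12): add. Components now {A,B,C,D,E,F}
Non-tree edge C–D has weight 12, equal to the heaviest edge on its tree cycle — swapping gives another MST of the same weight. Not unique.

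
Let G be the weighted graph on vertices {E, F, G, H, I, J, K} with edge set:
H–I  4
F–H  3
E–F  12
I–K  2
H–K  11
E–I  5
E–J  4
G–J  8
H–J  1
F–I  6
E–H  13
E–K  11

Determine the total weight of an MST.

Prim, starting at H.
Step 1: frontier [H–J 1, F–H 3, H–I 4, H–K 11, E–H 13] → take H–J (1); add J.
Step 2: frontier [F–H 3, H–I 4, H–K 11, E–H 13, E–J 4, G–J 8] → take F–H (3); add F.
Step 3: frontier [F–I 6, E–F 12, H–I 4, H–K 11, E–H 13, E–J 4, G–J 8] → take E–J (4); add E.
Step 4: frontier [E–I 5, E–K 11, F–I 6, H–I 4, H–K 11, G–J 8] → take H–I (4); add I.
Step 5: frontier [E–K 11, H–K 11, I–K 2, G–J 8] → take I–K (2); add K.
Step 6: frontier [G–J 8] → take G–J (8); add G.
MST edges: H–J, F–H, E–J, H–I, I–K, G–J; total weight 1+3+4+4+2+8 = 22.

22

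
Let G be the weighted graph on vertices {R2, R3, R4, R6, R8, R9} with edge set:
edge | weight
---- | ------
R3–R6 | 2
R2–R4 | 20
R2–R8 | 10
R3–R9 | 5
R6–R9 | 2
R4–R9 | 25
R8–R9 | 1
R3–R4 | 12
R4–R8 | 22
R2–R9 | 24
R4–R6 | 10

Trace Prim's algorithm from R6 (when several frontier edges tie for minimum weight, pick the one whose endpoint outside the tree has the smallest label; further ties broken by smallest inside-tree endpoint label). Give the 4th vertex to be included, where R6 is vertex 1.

R8

Grow the tree from R6 using Prim:
Step 1: frontier [R3–R6 2, R6–R9 2, R4–R6 10] → take R3–R6 (2); add R3.
Step 2: frontier [R3–R9 5, R3–R4 12, R6–R9 2, R4–R6 10] → take R6–R9 (2); add R9.
Step 3: frontier [R3–R4 12, R4–R6 10, R8–R9 1, R2–R9 24, R4–R9 25] → take R8–R9 (1); add R8.
Step 4: frontier [R3–R4 12, R4–R6 10, R2–R8 10, R4–R8 22, R2–R9 24, R4–R9 25] → take R2–R8 (10); add R2.
Step 5: frontier [R2–R4 20, R3–R4 12, R4–R6 10, R4–R8 22, R4–R9 25] → take R4–R6 (10); add R4.
Vertex order: R6, R3, R9, R8, R2, R4. The 4th vertex is R8.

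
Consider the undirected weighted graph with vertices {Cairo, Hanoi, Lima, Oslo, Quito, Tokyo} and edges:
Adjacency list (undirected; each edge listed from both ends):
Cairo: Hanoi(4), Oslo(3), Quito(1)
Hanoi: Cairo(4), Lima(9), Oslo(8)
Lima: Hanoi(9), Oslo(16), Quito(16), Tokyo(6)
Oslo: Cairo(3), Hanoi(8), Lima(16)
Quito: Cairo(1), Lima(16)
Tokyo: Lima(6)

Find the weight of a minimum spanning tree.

Prim, starting at Lima.
Step 1: frontier [Lima–Tokyo 6, Hanoi–Lima 9, Lima–Oslo 16, Lima–Quito 16] → take Lima–Tokyo (6); add Tokyo.
Step 2: frontier [Hanoi–Lima 9, Lima–Oslo 16, Lima–Quito 16] → take Hanoi–Lima (9); add Hanoi.
Step 3: frontier [Cairo–Hanoi 4, Hanoi–Oslo 8, Lima–Oslo 16, Lima–Quito 16] → take Cairo–Hanoi (4); add Cairo.
Step 4: frontier [Cairo–Quito 1, Cairo–Oslo 3, Hanoi–Oslo 8, Lima–Oslo 16, Lima–Quito 16] → take Cairo–Quito (1); add Quito.
Step 5: frontier [Cairo–Oslo 3, Hanoi–Oslo 8, Lima–Oslo 16] → take Cairo–Oslo (3); add Oslo.
MST edges: Lima–Tokyo, Hanoi–Lima, Cairo–Hanoi, Cairo–Quito, Cairo–Oslo; total weight 6+9+4+1+3 = 23.

23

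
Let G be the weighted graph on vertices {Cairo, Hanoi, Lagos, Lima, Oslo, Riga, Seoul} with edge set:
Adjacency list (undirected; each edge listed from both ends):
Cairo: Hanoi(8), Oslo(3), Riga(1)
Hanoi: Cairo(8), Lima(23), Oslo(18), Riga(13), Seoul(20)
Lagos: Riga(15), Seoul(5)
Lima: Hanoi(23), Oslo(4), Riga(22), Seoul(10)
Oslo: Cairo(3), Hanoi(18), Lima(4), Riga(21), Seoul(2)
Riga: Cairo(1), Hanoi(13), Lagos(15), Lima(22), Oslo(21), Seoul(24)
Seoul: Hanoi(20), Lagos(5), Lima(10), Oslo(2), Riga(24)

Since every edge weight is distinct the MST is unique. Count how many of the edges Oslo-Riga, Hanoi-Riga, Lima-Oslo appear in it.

Sort edges by weight, then run Kruskal:
Cairo-Riga (1): add. Components now {Cairo,Riga} {Oslo} {Lagos} {Seoul} {Lima} {Hanoi}
Oslo-Seoul (2): add. Components now {Cairo,Riga} {Oslo,Seoul} {Lagos} {Lima} {Hanoi}
Cairo-Oslo (3): add. Components now {Cairo,Oslo,Riga,Seoul} {Lagos} {Lima} {Hanoi}
Lima-Oslo (4): add. Components now {Cairo,Lima,Oslo,Riga,Seoul} {Lagos} {Hanoi}
Lagos-Seoul (5): add. Components now {Cairo,Lagos,Lima,Oslo,Riga,Seoul} {Hanoi}
Cairo-Hanoi (8): add. Components now {Cairo,Hanoi,Lagos,Lima,Oslo,Riga,Seoul}
MST edge set: {Cairo-Riga, Oslo-Seoul, Cairo-Oslo, Lima-Oslo, Lagos-Seoul, Cairo-Hanoi}.
Of the listed edges, {Lima-Oslo} are in the MST → 1.

1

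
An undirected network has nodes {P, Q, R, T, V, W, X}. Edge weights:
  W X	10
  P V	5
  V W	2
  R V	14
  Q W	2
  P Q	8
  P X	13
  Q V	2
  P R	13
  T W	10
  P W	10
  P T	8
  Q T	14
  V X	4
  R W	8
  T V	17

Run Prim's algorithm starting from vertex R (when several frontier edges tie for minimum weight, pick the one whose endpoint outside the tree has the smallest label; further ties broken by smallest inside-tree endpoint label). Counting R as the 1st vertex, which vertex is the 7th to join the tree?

T

Grow the tree from R using Prim:
Step 1: cheapest edge leaving the tree is R W (8); add W.
Step 2: cheapest edge leaving the tree is Q W (2); add Q.
Step 3: cheapest edge leaving the tree is Q V (2); add V.
Step 4: cheapest edge leaving the tree is V X (4); add X.
Step 5: cheapest edge leaving the tree is P V (5); add P.
Step 6: cheapest edge leaving the tree is P T (8); add T.
Vertex order: R, W, Q, V, X, P, T. The 7th vertex is T.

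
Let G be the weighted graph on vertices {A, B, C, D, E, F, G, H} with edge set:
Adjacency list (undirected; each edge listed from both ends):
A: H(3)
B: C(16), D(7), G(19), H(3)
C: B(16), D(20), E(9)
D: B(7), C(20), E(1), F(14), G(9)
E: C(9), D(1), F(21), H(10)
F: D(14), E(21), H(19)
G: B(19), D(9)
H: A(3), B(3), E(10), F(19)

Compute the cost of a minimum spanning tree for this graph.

Kruskal: consider edges lightest-first.
D–E (1): add — endpoints in different components.
A–H (3): add — endpoints in different components.
B–H (3): add — endpoints in different components.
B–D (7): add — endpoints in different components.
C–E (9): add — endpoints in different components.
D–G (9): add — endpoints in different components.
E–H (10): skip — E and H already connected.
D–F (14): add — endpoints in different components.
MST edges: D–E, A–H, B–H, B–D, C–E, D–G, D–F; total weight 1+3+3+7+9+9+14 = 46.

46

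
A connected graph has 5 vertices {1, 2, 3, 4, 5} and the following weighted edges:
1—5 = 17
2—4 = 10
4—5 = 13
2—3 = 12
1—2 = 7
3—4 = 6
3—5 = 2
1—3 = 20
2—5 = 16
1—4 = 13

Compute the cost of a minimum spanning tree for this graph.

Kruskal: consider edges lightest-first.
3—5 (2): add. Components now {1} {2} {3,5} {4}
3—4 (6): add. Components now {1} {2} {3,4,5}
1—2 (7): add. Components now {1,2} {3,4,5}
2—4 (10): add. Components now {1,2,3,4,5}
MST edges: 3—5, 3—4, 1—2, 2—4; total weight 2+6+7+10 = 25.

25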